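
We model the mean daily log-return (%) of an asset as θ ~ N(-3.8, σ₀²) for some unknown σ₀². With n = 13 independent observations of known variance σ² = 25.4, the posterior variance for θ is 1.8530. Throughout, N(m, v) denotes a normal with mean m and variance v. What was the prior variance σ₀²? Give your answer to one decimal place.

For the Normal–Normal model with known σ², precisions add: τ_n = τ₀ + n/σ².
So 1/σ₀² = 1/1.8530 − 13/25.4 = 0.539665 − 0.511811 = 0.027854.
Hence σ₀² = 1/0.027854 ≈ 35.9.

σ₀² = 35.9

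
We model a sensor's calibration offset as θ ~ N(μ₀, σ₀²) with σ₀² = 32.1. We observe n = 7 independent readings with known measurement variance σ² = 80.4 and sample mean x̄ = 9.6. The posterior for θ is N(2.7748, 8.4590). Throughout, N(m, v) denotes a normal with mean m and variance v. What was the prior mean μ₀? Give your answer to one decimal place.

μ₀ = -16.3

The posterior mean is a precision-weighted average: μ_n = (τ₀μ₀ + τ_data·x̄)/(τ₀+τ_data), with τ₀=1/σ₀² and τ_data=n/σ².
Here τ₀ = 1/32.1 = 0.031153 and τ_data = 7/80.4 = 0.087065, so τ_n = 0.118218.
Rearranging for μ₀: μ₀ = (μ_n·τ_n − τ_data·x̄)/τ₀ = (2.7748·0.118218 − 0.087065·9.6) / 0.031153 = -0.507793/0.031153 ≈ -16.3.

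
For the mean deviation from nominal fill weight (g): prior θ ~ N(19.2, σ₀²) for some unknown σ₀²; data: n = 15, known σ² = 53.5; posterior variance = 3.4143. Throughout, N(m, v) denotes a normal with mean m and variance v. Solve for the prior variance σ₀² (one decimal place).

σ₀² = 79.9

For the Normal–Normal model with known σ², precisions add: τ_n = τ₀ + n/σ².
So 1/σ₀² = 1/3.4143 − 15/53.5 = 0.292886 − 0.280374 = 0.012512.
Hence σ₀² = 1/0.012512 ≈ 79.9.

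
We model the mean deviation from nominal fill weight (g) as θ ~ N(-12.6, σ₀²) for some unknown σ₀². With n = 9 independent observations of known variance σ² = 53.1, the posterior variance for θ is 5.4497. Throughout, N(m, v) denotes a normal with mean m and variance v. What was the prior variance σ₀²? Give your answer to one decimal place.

σ₀² = 71.4

Posterior precision equals prior precision plus data precision: 1/σ_n² = 1/σ₀² + n/σ².
So 1/σ₀² = 1/5.4497 − 9/53.1 = 0.183496 − 0.169492 = 0.014004.
Hence σ₀² = 1/0.014004 ≈ 71.4.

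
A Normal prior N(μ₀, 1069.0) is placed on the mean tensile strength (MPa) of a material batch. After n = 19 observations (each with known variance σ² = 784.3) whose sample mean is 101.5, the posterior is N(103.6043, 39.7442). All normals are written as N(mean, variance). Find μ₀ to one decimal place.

μ₀ = 158.1

The posterior mean is a precision-weighted average: μ_n = (τ₀μ₀ + τ_data·x̄)/(τ₀+τ_data), with τ₀=1/σ₀² and τ_data=n/σ².
Here τ₀ = 1/1069.0 = 0.000935 and τ_data = 19/784.3 = 0.024225, so τ_n = 0.025160.
Rearranging for μ₀: μ₀ = (μ_n·τ_n − τ_data·x̄)/τ₀ = (103.6043·0.025160 − 0.024225·101.5) / 0.000935 = 0.147847/0.000935 ≈ 158.1.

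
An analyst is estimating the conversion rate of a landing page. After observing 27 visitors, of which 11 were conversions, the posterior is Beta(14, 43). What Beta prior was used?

Beta is conjugate to the binomial likelihood: posterior = Beta(α+s, β+f).
So α = 14 − 11 = 3 and β = 43 − 16 = 27.

Beta(3, 27)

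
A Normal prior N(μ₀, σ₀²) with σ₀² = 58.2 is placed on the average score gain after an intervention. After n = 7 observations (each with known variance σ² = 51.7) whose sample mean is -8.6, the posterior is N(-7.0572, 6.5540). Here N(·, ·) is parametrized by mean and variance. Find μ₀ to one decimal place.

With known observation variance, the Normal–Normal posterior has precision τ_n = τ₀ + n/σ² and mean μ_n = (τ₀μ₀ + (n/σ²)x̄)/τ_n.
Here τ₀ = 1/58.2 = 0.017182 and τ_data = 7/51.7 = 0.135397, so τ_n = 0.152579.
Rearranging for μ₀: μ₀ = (μ_n·τ_n − τ_data·x̄)/τ₀ = (-7.0572·0.152579 − 0.135397·-8.6) / 0.017182 = 0.087634/0.017182 ≈ 5.1.

μ₀ = 5.1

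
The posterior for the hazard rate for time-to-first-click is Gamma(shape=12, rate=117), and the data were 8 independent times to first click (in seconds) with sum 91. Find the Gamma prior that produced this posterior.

Gamma–exponential conjugacy: posterior shape = α + n, posterior rate = β + Σtᵢ.
So α = 12 − 8 = 4 and β = 117 − 91 = 26.

Gamma(shape=4, rate=26)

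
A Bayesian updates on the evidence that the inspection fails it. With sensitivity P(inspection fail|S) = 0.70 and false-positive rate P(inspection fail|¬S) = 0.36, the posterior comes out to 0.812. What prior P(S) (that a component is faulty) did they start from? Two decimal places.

P(S) = 0.69

In odds form, posterior odds = prior odds × likelihood ratio, so prior odds = posterior odds ÷ LR.
Posterior odds = 0.812/(1−0.812) = 4.3191. LR = 0.70/0.36 = 1.9444.
Prior odds = 4.3191/1.9444 = 2.2213, so P(S) = 2.2213/(1+2.2213) ≈ 0.69.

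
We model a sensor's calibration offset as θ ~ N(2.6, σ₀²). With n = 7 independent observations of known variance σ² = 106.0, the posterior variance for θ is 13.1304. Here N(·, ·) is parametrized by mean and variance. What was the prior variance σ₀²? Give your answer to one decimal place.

σ₀² = 98.8

For the Normal–Normal model with known σ², precisions add: τ_n = τ₀ + n/σ².
So 1/σ₀² = 1/13.1304 − 7/106.0 = 0.076159 − 0.066038 = 0.010121.
Hence σ₀² = 1/0.010121 ≈ 98.8.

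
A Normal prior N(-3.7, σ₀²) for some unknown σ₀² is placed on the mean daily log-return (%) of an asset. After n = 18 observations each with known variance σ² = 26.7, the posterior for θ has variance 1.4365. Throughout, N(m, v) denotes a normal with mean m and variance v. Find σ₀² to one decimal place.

For the Normal–Normal model with known σ², precisions add: τ_n = τ₀ + n/σ².
So 1/σ₀² = 1/1.4365 − 18/26.7 = 0.696136 − 0.674157 = 0.021979.
Hence σ₀² = 1/0.021979 ≈ 45.5.

σ₀² = 45.5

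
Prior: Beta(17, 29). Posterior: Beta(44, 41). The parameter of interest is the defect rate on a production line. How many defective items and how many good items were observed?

A Beta(α, β) prior with s successes and f failures in binomial data gives a Beta(α+s, β+f) posterior.
Match parameters: s=44−17=27, f=41−29=12.

27 defective items and 12 good items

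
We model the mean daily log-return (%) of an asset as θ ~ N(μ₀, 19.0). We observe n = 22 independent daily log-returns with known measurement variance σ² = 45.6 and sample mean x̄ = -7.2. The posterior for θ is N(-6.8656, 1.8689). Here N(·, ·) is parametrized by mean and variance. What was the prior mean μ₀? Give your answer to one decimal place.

With known observation variance, the Normal–Normal posterior has precision τ_n = τ₀ + n/σ² and mean μ_n = (τ₀μ₀ + (n/σ²)x̄)/τ_n.
Here τ₀ = 1/19.0 = 0.052632 and τ_data = 22/45.6 = 0.482456, so τ_n = 0.535088.
Rearranging for μ₀: μ₀ = (μ_n·τ_n − τ_data·x̄)/τ₀ = (-6.8656·0.535088 − 0.482456·-7.2) / 0.052632 = -0.200017/0.052632 ≈ -3.8.

μ₀ = -3.8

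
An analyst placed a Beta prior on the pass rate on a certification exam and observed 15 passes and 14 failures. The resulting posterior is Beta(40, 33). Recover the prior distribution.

A Beta(a, b) prior with s successes and f failures in binomial data gives a Beta(a+s, b+f) posterior.
Subtract the data counts: 40−15=25, 33−14=19.

Beta(25, 19)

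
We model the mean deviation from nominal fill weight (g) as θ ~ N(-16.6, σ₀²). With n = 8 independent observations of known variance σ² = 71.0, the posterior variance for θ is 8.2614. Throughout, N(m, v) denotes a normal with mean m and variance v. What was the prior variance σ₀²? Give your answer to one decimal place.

For the Normal–Normal model with known σ², precisions add: τ_n = τ₀ + n/σ².
So 1/σ₀² = 1/8.2614 − 8/71.0 = 0.121045 − 0.112676 = 0.008369.
Hence σ₀² = 1/0.008369 ≈ 119.5.

σ₀² = 119.5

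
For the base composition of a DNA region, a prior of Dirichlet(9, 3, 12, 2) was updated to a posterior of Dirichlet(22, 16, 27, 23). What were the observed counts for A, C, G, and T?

counts (13, 13, 15, 21)

For a Dirichlet(α) prior with multinomial counts c, the posterior is Dirichlet(α + c) componentwise.
Counts are posterior − prior componentwise: 22−9=13, 16−3=13, 27−12=15, 23−2=21.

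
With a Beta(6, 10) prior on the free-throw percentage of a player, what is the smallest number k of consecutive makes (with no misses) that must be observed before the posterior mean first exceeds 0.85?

k = 51

After k makes and 0 misses the posterior is Beta(6+k, 10), with mean (6+k)/(6+10+k).
Set (6+k)/(16+k) > 0.85 and solve: k > (0.85·16 − 6)/(1 − 0.85) = 50.667.
The smallest integer exceeding 50.667 is 51.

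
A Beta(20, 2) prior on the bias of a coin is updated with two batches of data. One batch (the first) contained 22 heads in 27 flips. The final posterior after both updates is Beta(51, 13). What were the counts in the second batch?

9 heads and 6 tails

Sequential conjugate updates are equivalent to a single update on the pooled data, so total successes = posterior α − prior α and total failures = posterior β − prior β.
Total across both batches: 51−20=31 heads, 13−2=11 tails.
Subtract the first batch: 31−22=9 heads and 11−5=6 tails.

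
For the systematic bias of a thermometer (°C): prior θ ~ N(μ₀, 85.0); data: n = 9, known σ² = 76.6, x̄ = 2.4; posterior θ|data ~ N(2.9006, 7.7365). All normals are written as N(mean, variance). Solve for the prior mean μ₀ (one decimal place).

μ₀ = 7.9

The posterior mean is a precision-weighted average: μ_n = (τ₀μ₀ + τ_data·x̄)/(τ₀+τ_data), with τ₀=1/σ₀² and τ_data=n/σ².
Here τ₀ = 1/85.0 = 0.011765 and τ_data = 9/76.6 = 0.117493, so τ_n = 0.129258.
Rearranging for μ₀: μ₀ = (μ_n·τ_n − τ_data·x̄)/τ₀ = (2.9006·0.129258 − 0.117493·2.4) / 0.011765 = 0.092943/0.011765 ≈ 7.9.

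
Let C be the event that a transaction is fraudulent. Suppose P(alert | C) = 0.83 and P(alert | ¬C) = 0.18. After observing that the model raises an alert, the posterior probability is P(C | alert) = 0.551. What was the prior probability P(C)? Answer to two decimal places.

P(C) = 0.21

Bayes' rule in odds form gives O(C|E) = O(C)·[P(E|C)/P(E|¬C)], hence O(C) = O(C|E)/LR.
Posterior odds = 0.551/(1−0.551) = 1.2272. LR = 0.83/0.18 = 4.6111.
Prior odds = 1.2272/4.6111 = 0.2661, so P(C) = 0.2661/(1+0.2661) ≈ 0.21.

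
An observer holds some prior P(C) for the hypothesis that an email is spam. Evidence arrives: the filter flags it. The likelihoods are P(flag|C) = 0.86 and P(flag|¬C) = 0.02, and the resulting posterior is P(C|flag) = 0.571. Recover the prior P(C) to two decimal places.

In odds form, posterior odds = prior odds × likelihood ratio, so prior odds = posterior odds ÷ LR.
Posterior odds = 0.571/(1−0.571) = 1.3310. LR = 0.86/0.02 = 43.0000.
Prior odds = 1.3310/43.0000 = 0.0310, so P(C) = 0.0310/(1+0.0310) ≈ 0.03.

P(C) = 0.03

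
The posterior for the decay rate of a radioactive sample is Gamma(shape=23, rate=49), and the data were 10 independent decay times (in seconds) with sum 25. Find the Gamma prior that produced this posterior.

For an exponential likelihood with a Gamma(α, β) prior on the rate, n observations with total T give posterior Gamma(α+n, β+T).
So α = 23 − 10 = 13 and β = 49 − 25 = 24.

Gamma(shape=13, rate=24)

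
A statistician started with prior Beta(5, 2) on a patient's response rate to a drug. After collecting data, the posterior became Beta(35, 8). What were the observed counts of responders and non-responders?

Under Beta–binomial conjugacy the posterior parameters are (a+s, b+f).
Match parameters: s=35−5=30, f=8−2=6.

30 responders and 6 non-responders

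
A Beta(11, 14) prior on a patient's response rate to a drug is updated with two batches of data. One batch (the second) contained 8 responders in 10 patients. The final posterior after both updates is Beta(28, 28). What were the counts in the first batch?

9 responders and 12 non-responders

Sequential conjugate updates are equivalent to a single update on the pooled data, so total successes = posterior α − prior α and total failures = posterior β − prior β.
Total across both batches: 28−11=17 responders, 28−14=14 non-responders.
Subtract the second batch: 17−8=9 responders and 14−2=12 non-responders.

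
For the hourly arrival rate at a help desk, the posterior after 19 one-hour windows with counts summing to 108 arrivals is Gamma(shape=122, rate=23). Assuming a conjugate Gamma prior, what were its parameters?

Gamma(shape=14, rate=4)

A Gamma(α, β) prior (rate parametrization) on a Poisson rate with n observations summing to S gives posterior Gamma(α+S, β+n).
So α = 122 − 108 = 14 and β = 23 − 19 = 4.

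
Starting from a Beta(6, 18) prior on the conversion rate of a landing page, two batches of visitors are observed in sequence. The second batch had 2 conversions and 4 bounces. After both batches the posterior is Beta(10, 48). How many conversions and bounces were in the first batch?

Sequential conjugate updates are equivalent to a single update on the pooled data, so total successes = posterior α − prior α and total failures = posterior β − prior β.
Total across both batches: 10−6=4 conversions, 48−18=30 bounces.
Subtract the second batch: 4−2=2 conversions and 30−4=26 bounces.

2 conversions and 26 bounces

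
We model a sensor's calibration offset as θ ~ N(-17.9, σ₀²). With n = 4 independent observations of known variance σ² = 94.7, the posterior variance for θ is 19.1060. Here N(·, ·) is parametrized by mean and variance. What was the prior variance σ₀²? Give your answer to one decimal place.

σ₀² = 99.0

Posterior precision equals prior precision plus data precision: 1/σ_n² = 1/σ₀² + n/σ².
So 1/σ₀² = 1/19.1060 − 4/94.7 = 0.052340 − 0.042239 = 0.010101.
Hence σ₀² = 1/0.010101 ≈ 99.0.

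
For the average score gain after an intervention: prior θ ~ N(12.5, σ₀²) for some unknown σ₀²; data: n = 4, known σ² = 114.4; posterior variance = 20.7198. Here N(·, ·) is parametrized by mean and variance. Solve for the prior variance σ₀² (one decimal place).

σ₀² = 75.2

Posterior precision equals prior precision plus data precision: 1/σ_n² = 1/σ₀² + n/σ².
So 1/σ₀² = 1/20.7198 − 4/114.4 = 0.048263 − 0.034965 = 0.013298.
Hence σ₀² = 1/0.013298 ≈ 75.2.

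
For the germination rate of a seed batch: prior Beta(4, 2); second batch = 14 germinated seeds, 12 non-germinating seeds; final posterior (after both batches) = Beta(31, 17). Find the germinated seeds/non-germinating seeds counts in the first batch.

13 germinated seeds and 3 non-germinating seeds

Sequential conjugate updates are equivalent to a single update on the pooled data, so total successes = posterior α − prior α and total failures = posterior β − prior β.
Total across both batches: 31−4=27 germinated seeds, 17−2=15 non-germinating seeds.
Subtract the second batch: 27−14=13 germinated seeds and 15−12=3 non-germinating seeds.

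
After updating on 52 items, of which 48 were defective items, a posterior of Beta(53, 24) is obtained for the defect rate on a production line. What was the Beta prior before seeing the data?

Beta(5, 20)

Under Beta–binomial conjugacy the posterior parameters are (a+s, b+f).
So a = 53 − 48 = 5 and b = 24 − 4 = 20.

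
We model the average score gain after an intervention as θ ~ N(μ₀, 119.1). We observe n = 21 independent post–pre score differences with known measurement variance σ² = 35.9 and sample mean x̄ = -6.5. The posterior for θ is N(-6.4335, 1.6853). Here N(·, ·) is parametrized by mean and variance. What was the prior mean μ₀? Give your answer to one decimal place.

μ₀ = -1.8

With known observation variance, the Normal–Normal posterior has precision τ_n = τ₀ + n/σ² and mean μ_n = (τ₀μ₀ + (n/σ²)x̄)/τ_n.
Here τ₀ = 1/119.1 = 0.008396 and τ_data = 21/35.9 = 0.584958, so τ_n = 0.593354.
Rearranging for μ₀: μ₀ = (μ_n·τ_n − τ_data·x̄)/τ₀ = (-6.4335·0.593354 − 0.584958·-6.5) / 0.008396 = -0.015116/0.008396 ≈ -1.8.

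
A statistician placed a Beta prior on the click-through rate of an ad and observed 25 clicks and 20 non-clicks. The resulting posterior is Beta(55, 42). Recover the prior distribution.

Beta(30, 22)

Under Beta–binomial conjugacy the posterior parameters are (a+s, b+f).
Subtract the data counts: 55−25=30, 42−20=22.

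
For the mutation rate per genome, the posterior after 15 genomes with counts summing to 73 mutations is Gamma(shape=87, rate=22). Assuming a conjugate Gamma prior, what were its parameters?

Gamma–Poisson conjugacy: posterior shape = α + Σxᵢ, posterior rate = β + n.
So α = 87 − 73 = 14 and β = 22 − 15 = 7.

Gamma(shape=14, rate=7)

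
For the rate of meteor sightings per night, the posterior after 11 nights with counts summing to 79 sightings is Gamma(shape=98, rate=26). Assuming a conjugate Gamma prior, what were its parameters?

Gamma(shape=19, rate=15)

Gamma–Poisson conjugacy: posterior shape = α + Σxᵢ, posterior rate = β + n.
So α = 98 − 79 = 19 and β = 26 − 11 = 15.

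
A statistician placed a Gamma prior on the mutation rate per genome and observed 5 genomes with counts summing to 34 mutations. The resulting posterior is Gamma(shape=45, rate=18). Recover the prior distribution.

Gamma(shape=11, rate=13)

A Gamma(α, β) prior (rate parametrization) on a Poisson rate with n observations summing to S gives posterior Gamma(α+S, β+n).
So α = 45 − 34 = 11 and β = 18 − 5 = 13.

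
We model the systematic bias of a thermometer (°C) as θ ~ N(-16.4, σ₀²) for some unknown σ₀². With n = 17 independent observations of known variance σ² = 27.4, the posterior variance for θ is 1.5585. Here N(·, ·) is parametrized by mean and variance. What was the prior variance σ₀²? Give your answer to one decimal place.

For the Normal–Normal model with known σ², precisions add: τ_n = τ₀ + n/σ².
So 1/σ₀² = 1/1.5585 − 17/27.4 = 0.641643 − 0.620438 = 0.021205.
Hence σ₀² = 1/0.021205 ≈ 47.2.

σ₀² = 47.2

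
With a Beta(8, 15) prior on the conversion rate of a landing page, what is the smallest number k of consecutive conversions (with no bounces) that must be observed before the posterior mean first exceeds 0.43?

After k conversions and 0 bounces the posterior is Beta(8+k, 15), with mean (8+k)/(8+15+k).
Set (8+k)/(23+k) > 0.43 and solve: k > (0.43·23 − 8)/(1 − 0.43) = 3.316.
The smallest integer exceeding 3.316 is 4, and checking k=4: (12)/(27) = 0.4444 > 0.43.

k = 4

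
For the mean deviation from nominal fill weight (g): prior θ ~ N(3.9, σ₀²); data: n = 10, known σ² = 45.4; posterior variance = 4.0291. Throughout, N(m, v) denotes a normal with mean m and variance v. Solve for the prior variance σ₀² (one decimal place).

σ₀² = 35.8

Posterior precision equals prior precision plus data precision: 1/σ_n² = 1/σ₀² + n/σ².
So 1/σ₀² = 1/4.0291 − 10/45.4 = 0.248194 − 0.220264 = 0.027930.
Hence σ₀² = 1/0.027930 ≈ 35.8.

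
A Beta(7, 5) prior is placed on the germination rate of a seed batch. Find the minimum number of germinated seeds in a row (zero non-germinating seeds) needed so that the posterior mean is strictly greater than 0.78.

After k germinated seeds and 0 non-germinating seeds the posterior is Beta(7+k, 5), with mean (7+k)/(7+5+k).
Set (7+k)/(12+k) > 0.78 and solve: k > (0.78·12 − 7)/(1 − 0.78) = 10.727.
The smallest integer exceeding 10.727 is 11, and checking k=11: (18)/(23) = 0.7826 > 0.78.

k = 11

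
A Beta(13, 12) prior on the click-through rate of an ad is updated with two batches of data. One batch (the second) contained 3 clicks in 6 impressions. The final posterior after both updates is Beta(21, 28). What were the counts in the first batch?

Sequential conjugate updates are equivalent to a single update on the pooled data, so total successes = posterior α − prior α and total failures = posterior β − prior β.
Total across both batches: 21−13=8 clicks, 28−12=16 non-clicks.
Subtract the second batch: 8−3=5 clicks and 16−3=13 non-clicks.

5 clicks and 13 non-clicks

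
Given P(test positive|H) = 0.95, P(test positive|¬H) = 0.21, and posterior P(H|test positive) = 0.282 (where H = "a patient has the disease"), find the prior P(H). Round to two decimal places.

P(H) = 0.08

Bayes' rule in odds form gives O(H|E) = O(H)·[P(E|H)/P(E|¬H)], hence O(H) = O(H|E)/LR.
Posterior odds = 0.282/(1−0.282) = 0.3928. LR = 0.95/0.21 = 4.5238.
Prior odds = 0.3928/4.5238 = 0.0868, so P(H) = 0.0868/(1+0.0868) ≈ 0.08.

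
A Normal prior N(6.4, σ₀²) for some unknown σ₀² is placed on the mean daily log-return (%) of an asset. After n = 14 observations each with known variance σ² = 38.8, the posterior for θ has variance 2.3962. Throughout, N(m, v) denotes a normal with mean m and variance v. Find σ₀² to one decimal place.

For the Normal–Normal model with known σ², precisions add: τ_n = τ₀ + n/σ².
So 1/σ₀² = 1/2.3962 − 14/38.8 = 0.417327 − 0.360825 = 0.056502.
Hence σ₀² = 1/0.056502 ≈ 17.7.

σ₀² = 17.7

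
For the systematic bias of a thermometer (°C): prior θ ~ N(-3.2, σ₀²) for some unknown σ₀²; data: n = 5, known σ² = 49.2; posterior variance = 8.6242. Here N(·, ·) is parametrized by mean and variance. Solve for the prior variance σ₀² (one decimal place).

σ₀² = 69.8

Posterior precision equals prior precision plus data precision: 1/σ_n² = 1/σ₀² + n/σ².
So 1/σ₀² = 1/8.6242 − 5/49.2 = 0.115953 − 0.101626 = 0.014327.
Hence σ₀² = 1/0.014327 ≈ 69.8.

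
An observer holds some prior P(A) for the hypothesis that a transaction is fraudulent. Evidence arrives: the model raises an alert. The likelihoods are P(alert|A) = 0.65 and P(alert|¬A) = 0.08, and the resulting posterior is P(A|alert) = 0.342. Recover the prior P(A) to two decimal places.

In odds form, posterior odds = prior odds × likelihood ratio, so prior odds = posterior odds ÷ LR.
Posterior odds = 0.342/(1−0.342) = 0.5198. LR = 0.65/0.08 = 8.1250.
Prior odds = 0.5198/8.1250 = 0.0640, so P(A) = 0.0640/(1+0.0640) ≈ 0.06.

P(A) = 0.06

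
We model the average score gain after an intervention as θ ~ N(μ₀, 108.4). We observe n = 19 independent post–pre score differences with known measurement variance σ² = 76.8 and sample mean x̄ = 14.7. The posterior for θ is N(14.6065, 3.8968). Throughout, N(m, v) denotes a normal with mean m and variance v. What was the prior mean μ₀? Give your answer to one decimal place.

With known observation variance, the Normal–Normal posterior has precision τ_n = τ₀ + n/σ² and mean μ_n = (τ₀μ₀ + (n/σ²)x̄)/τ_n.
Here τ₀ = 1/108.4 = 0.009225 and τ_data = 19/76.8 = 0.247396, so τ_n = 0.256621.
Rearranging for μ₀: μ₀ = (μ_n·τ_n − τ_data·x̄)/τ₀ = (14.6065·0.256621 − 0.247396·14.7) / 0.009225 = 0.111613/0.009225 ≈ 12.1.

μ₀ = 12.1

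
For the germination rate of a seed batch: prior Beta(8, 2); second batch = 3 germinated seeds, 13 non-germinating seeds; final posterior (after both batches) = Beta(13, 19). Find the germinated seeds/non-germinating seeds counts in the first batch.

2 germinated seeds and 4 non-germinating seeds

Because Beta–binomial updating is additive in the counts, the combined data contributed (α_post−α_prior, β_post−β_prior) successes and failures.
Total across both batches: 13−8=5 germinated seeds, 19−2=17 non-germinating seeds.
Subtract the second batch: 5−3=2 germinated seeds and 17−13=4 non-germinating seeds.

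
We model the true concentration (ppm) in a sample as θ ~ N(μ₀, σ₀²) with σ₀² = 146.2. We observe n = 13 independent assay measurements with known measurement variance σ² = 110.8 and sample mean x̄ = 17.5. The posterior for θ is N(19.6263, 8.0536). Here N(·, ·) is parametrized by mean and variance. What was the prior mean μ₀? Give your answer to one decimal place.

μ₀ = 56.1

The posterior mean is a precision-weighted average: μ_n = (τ₀μ₀ + τ_data·x̄)/(τ₀+τ_data), with τ₀=1/σ₀² and τ_data=n/σ².
Here τ₀ = 1/146.2 = 0.006840 and τ_data = 13/110.8 = 0.117329, so τ_n = 0.124169.
Rearranging for μ₀: μ₀ = (μ_n·τ_n − τ_data·x̄)/τ₀ = (19.6263·0.124169 − 0.117329·17.5) / 0.006840 = 0.383721/0.006840 ≈ 56.1.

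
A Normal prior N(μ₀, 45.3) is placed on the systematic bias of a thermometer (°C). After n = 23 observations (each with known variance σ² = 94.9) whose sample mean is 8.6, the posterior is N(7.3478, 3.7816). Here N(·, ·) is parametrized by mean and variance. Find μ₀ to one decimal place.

μ₀ = -6.4

With known observation variance, the Normal–Normal posterior has precision τ_n = τ₀ + n/σ² and mean μ_n = (τ₀μ₀ + (n/σ²)x̄)/τ_n.
Here τ₀ = 1/45.3 = 0.022075 and τ_data = 23/94.9 = 0.242360, so τ_n = 0.264435.
Rearranging for μ₀: μ₀ = (μ_n·τ_n − τ_data·x̄)/τ₀ = (7.3478·0.264435 − 0.242360·8.6) / 0.022075 = -0.141281/0.022075 ≈ -6.4.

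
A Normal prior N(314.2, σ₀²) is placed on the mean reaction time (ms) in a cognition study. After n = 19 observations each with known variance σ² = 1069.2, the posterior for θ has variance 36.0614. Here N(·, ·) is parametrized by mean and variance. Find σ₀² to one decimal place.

σ₀² = 100.4

For the Normal–Normal model with known σ², precisions add: τ_n = τ₀ + n/σ².
So 1/σ₀² = 1/36.0614 − 19/1069.2 = 0.027730 − 0.017770 = 0.009960.
Hence σ₀² = 1/0.009960 ≈ 100.4.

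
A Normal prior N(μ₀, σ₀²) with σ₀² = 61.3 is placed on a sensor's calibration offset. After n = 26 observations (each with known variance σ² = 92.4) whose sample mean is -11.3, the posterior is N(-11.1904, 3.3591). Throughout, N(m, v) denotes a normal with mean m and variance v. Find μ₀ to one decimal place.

μ₀ = -9.3

With known observation variance, the Normal–Normal posterior has precision τ_n = τ₀ + n/σ² and mean μ_n = (τ₀μ₀ + (n/σ²)x̄)/τ_n.
Here τ₀ = 1/61.3 = 0.016313 and τ_data = 26/92.4 = 0.281385, so τ_n = 0.297698.
Rearranging for μ₀: μ₀ = (μ_n·τ_n − τ_data·x̄)/τ₀ = (-11.1904·0.297698 − 0.281385·-11.3) / 0.016313 = -0.151709/0.016313 ≈ -9.3.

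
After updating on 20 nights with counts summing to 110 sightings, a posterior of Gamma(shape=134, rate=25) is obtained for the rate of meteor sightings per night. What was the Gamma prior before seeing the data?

Gamma(shape=24, rate=5)

Gamma–Poisson conjugacy: posterior shape = α + Σxᵢ, posterior rate = β + n.
So α = 134 − 110 = 24 and β = 25 − 20 = 5.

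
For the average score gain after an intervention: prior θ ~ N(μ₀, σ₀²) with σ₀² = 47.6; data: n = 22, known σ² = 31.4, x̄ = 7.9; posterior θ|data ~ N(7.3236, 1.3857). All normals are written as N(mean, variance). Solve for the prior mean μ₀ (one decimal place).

μ₀ = -11.9

With known observation variance, the Normal–Normal posterior has precision τ_n = τ₀ + n/σ² and mean μ_n = (τ₀μ₀ + (n/σ²)x̄)/τ_n.
Here τ₀ = 1/47.6 = 0.021008 and τ_data = 22/31.4 = 0.700637, so τ_n = 0.721645.
Rearranging for μ₀: μ₀ = (μ_n·τ_n − τ_data·x̄)/τ₀ = (7.3236·0.721645 − 0.700637·7.9) / 0.021008 = -0.249993/0.021008 ≈ -11.9.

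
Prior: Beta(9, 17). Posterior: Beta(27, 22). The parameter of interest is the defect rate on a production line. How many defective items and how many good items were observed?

18 defective items and 5 good items

Beta is conjugate to the binomial likelihood: posterior = Beta(α+s, β+f).
So s = 27 − 9 = 18 and f = 22 − 17 = 5.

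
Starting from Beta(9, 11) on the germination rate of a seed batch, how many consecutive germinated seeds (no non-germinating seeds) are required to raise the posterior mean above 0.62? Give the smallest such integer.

After k germinated seeds and 0 non-germinating seeds the posterior is Beta(9+k, 11), with mean (9+k)/(9+11+k).
Set (9+k)/(20+k) > 0.62 and solve: k > (0.62·20 − 9)/(1 − 0.62) = 8.947.
The smallest integer exceeding 8.947 is 9, and checking k=9: (18)/(29) = 0.6207 > 0.62.

k = 9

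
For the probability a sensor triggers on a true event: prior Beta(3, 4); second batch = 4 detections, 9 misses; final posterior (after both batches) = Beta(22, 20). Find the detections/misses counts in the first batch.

15 detections and 7 misses

Because Beta–binomial updating is additive in the counts, the combined data contributed (α_post−α_prior, β_post−β_prior) successes and failures.
Total across both batches: 22−3=19 detections, 20−4=16 misses.
Subtract the second batch: 19−4=15 detections and 16−9=7 misses.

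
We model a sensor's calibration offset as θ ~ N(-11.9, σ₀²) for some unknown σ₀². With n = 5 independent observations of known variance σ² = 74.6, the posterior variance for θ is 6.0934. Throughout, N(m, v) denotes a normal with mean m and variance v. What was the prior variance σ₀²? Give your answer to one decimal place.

Posterior precision equals prior precision plus data precision: 1/σ_n² = 1/σ₀² + n/σ².
So 1/σ₀² = 1/6.0934 − 5/74.6 = 0.164112 − 0.067024 = 0.097088.
Hence σ₀² = 1/0.097088 ≈ 10.3.

σ₀² = 10.3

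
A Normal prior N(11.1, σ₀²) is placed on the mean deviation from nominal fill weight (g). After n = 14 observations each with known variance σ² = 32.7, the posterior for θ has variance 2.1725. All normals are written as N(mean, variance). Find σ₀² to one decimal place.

For the Normal–Normal model with known σ², precisions add: τ_n = τ₀ + n/σ².
So 1/σ₀² = 1/2.1725 − 14/32.7 = 0.460299 − 0.428135 = 0.032164.
Hence σ₀² = 1/0.032164 ≈ 31.1.

σ₀² = 31.1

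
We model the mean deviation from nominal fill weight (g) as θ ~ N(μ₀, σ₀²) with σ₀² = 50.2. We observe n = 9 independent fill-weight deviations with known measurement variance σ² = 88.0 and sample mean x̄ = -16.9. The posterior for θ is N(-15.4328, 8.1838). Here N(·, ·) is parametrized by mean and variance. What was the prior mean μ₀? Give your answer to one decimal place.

μ₀ = -7.9

The posterior mean is a precision-weighted average: μ_n = (τ₀μ₀ + τ_data·x̄)/(τ₀+τ_data), with τ₀=1/σ₀² and τ_data=n/σ².
Here τ₀ = 1/50.2 = 0.019920 and τ_data = 9/88.0 = 0.102273, so τ_n = 0.122193.
Rearranging for μ₀: μ₀ = (μ_n·τ_n − τ_data·x̄)/τ₀ = (-15.4328·0.122193 − 0.102273·-16.9) / 0.019920 = -0.157366/0.019920 ≈ -7.9.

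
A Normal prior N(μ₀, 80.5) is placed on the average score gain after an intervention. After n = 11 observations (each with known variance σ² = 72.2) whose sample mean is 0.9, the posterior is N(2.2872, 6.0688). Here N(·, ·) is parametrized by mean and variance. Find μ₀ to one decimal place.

The posterior mean is a precision-weighted average: μ_n = (τ₀μ₀ + τ_data·x̄)/(τ₀+τ_data), with τ₀=1/σ₀² and τ_data=n/σ².
Here τ₀ = 1/80.5 = 0.012422 and τ_data = 11/72.2 = 0.152355, so τ_n = 0.164777.
Rearranging for μ₀: μ₀ = (μ_n·τ_n − τ_data·x̄)/τ₀ = (2.2872·0.164777 − 0.152355·0.9) / 0.012422 = 0.239758/0.012422 ≈ 19.3.

μ₀ = 19.3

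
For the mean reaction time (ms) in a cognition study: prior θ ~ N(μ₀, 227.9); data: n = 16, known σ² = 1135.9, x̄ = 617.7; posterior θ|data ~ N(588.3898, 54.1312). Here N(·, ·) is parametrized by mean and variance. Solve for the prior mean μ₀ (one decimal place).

The posterior mean is a precision-weighted average: μ_n = (τ₀μ₀ + τ_data·x̄)/(τ₀+τ_data), with τ₀=1/σ₀² and τ_data=n/σ².
Here τ₀ = 1/227.9 = 0.004388 and τ_data = 16/1135.9 = 0.014086, so τ_n = 0.018474.
Rearranging for μ₀: μ₀ = (μ_n·τ_n − τ_data·x̄)/τ₀ = (588.3898·0.018474 − 0.014086·617.7) / 0.004388 = 2.168991/0.004388 ≈ 494.3.

μ₀ = 494.3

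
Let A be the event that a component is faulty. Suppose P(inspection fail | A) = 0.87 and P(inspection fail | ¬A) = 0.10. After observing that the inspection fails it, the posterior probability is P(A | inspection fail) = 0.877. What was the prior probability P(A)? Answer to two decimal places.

P(A) = 0.45

Bayes' rule in odds form gives O(A|E) = O(A)·[P(E|A)/P(E|¬A)], hence O(A) = O(A|E)/LR.
Posterior odds = 0.877/(1−0.877) = 7.1301. LR = 0.87/0.10 = 8.7000.
Prior odds = 7.1301/8.7000 = 0.8196, so P(A) = 0.8196/(1+0.8196) ≈ 0.45.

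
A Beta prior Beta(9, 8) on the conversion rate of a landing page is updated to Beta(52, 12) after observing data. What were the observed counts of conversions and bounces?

Under Beta–binomial conjugacy the posterior parameters are (α+s, β+f).
Match parameters: s=52−9=43, f=12−8=4.

43 conversions and 4 bounces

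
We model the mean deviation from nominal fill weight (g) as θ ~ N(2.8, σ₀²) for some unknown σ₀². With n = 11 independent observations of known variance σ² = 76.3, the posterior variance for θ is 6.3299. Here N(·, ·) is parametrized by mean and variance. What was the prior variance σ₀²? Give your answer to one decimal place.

σ₀² = 72.4

For the Normal–Normal model with known σ², precisions add: τ_n = τ₀ + n/σ².
So 1/σ₀² = 1/6.3299 − 11/76.3 = 0.157980 − 0.144168 = 0.013812.
Hence σ₀² = 1/0.013812 ≈ 72.4.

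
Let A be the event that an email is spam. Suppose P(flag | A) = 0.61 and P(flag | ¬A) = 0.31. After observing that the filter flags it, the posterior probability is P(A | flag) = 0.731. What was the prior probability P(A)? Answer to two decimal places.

In odds form, posterior odds = prior odds × likelihood ratio, so prior odds = posterior odds ÷ LR.
Posterior odds = 0.731/(1−0.731) = 2.7175. LR = 0.61/0.31 = 1.9677.
Prior odds = 2.7175/1.9677 = 1.3811, so P(A) = 1.3811/(1+1.3811) ≈ 0.58.

P(A) = 0.58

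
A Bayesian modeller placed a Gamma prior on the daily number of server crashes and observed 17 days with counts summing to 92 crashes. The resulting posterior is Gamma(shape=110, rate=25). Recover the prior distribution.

A Gamma(α, β) prior (rate parametrization) on a Poisson rate with n observations summing to S gives posterior Gamma(α+S, β+n).
So α = 110 − 92 = 18 and β = 25 − 17 = 8.

Gamma(shape=18, rate=8)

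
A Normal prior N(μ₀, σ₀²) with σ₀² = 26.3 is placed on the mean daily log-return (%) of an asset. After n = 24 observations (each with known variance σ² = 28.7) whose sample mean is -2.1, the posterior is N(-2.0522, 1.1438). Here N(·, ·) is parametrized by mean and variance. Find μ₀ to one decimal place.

The posterior mean is a precision-weighted average: μ_n = (τ₀μ₀ + τ_data·x̄)/(τ₀+τ_data), with τ₀=1/σ₀² and τ_data=n/σ².
Here τ₀ = 1/26.3 = 0.038023 and τ_data = 24/28.7 = 0.836237, so τ_n = 0.874260.
Rearranging for μ₀: μ₀ = (μ_n·τ_n − τ_data·x̄)/τ₀ = (-2.0522·0.874260 − 0.836237·-2.1) / 0.038023 = -0.038059/0.038023 ≈ -1.0.

μ₀ = -1.0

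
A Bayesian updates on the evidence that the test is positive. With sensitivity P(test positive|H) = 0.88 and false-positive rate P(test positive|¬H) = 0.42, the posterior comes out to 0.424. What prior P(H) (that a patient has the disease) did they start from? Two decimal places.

Bayes' rule in odds form gives O(H|E) = O(H)·[P(E|H)/P(E|¬H)], hence O(H) = O(H|E)/LR.
Posterior odds = 0.424/(1−0.424) = 0.7361. LR = 0.88/0.42 = 2.0952.
Prior odds = 0.7361/2.0952 = 0.3513, so P(H) = 0.3513/(1+0.3513) ≈ 0.26.

P(H) = 0.26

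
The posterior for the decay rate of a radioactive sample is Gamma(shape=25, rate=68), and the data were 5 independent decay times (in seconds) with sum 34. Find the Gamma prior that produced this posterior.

Gamma(shape=20, rate=34)

Gamma–exponential conjugacy: posterior shape = α + n, posterior rate = β + Σtᵢ.
So α = 25 − 5 = 20 and β = 68 − 34 = 34.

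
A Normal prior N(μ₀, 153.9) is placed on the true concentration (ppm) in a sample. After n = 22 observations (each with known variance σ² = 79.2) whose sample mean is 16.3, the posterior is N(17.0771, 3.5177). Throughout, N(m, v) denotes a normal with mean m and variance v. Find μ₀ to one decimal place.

With known observation variance, the Normal–Normal posterior has precision τ_n = τ₀ + n/σ² and mean μ_n = (τ₀μ₀ + (n/σ²)x̄)/τ_n.
Here τ₀ = 1/153.9 = 0.006498 and τ_data = 22/79.2 = 0.277778, so τ_n = 0.284276.
Rearranging for μ₀: μ₀ = (μ_n·τ_n − τ_data·x̄)/τ₀ = (17.0771·0.284276 − 0.277778·16.3) / 0.006498 = 0.326828/0.006498 ≈ 50.3.

μ₀ = 50.3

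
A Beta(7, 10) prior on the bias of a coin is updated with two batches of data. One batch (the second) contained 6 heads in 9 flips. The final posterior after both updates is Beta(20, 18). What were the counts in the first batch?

Because Beta–binomial updating is additive in the counts, the combined data contributed (α_post−α_prior, β_post−β_prior) successes and failures.
Total across both batches: 20−7=13 heads, 18−10=8 tails.
Subtract the second batch: 13−6=7 heads and 8−3=5 tails.

7 heads and 5 tails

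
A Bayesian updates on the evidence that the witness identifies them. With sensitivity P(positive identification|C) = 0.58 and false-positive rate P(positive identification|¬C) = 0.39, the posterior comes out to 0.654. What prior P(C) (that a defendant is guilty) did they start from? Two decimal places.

Bayes' rule in odds form gives O(C|E) = O(C)·[P(E|C)/P(E|¬C)], hence O(C) = O(C|E)/LR.
Posterior odds = 0.654/(1−0.654) = 1.8902. LR = 0.58/0.39 = 1.4872.
Prior odds = 1.8902/1.4872 = 1.2710, so P(C) = 1.2710/(1+1.2710) ≈ 0.56.

P(C) = 0.56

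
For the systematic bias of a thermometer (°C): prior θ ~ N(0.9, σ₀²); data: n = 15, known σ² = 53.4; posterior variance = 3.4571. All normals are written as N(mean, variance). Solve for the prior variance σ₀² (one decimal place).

σ₀² = 119.6

For the Normal–Normal model with known σ², precisions add: τ_n = τ₀ + n/σ².
So 1/σ₀² = 1/3.4571 − 15/53.4 = 0.289260 − 0.280899 = 0.008361.
Hence σ₀² = 1/0.008361 ≈ 119.6.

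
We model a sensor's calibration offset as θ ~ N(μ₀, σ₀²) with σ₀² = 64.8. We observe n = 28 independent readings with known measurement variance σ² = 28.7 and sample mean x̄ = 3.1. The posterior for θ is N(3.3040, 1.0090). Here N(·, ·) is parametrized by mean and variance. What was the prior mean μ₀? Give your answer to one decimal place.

μ₀ = 16.2

With known observation variance, the Normal–Normal posterior has precision τ_n = τ₀ + n/σ² and mean μ_n = (τ₀μ₀ + (n/σ²)x̄)/τ_n.
Here τ₀ = 1/64.8 = 0.015432 and τ_data = 28/28.7 = 0.975610, so τ_n = 0.991042.
Rearranging for μ₀: μ₀ = (μ_n·τ_n − τ_data·x̄)/τ₀ = (3.3040·0.991042 − 0.975610·3.1) / 0.015432 = 0.250012/0.015432 ≈ 16.2.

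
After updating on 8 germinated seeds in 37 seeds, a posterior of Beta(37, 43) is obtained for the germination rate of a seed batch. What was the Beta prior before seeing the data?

A Beta(a, b) prior with s successes and f failures in binomial data gives a Beta(a+s, b+f) posterior.
So a = 37 − 8 = 29 and b = 43 − 29 = 14.

Beta(29, 14)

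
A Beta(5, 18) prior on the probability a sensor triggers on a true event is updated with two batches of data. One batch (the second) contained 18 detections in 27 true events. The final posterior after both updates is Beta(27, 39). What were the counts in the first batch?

Because Beta–binomial updating is additive in the counts, the combined data contributed (α_post−α_prior, β_post−β_prior) successes and failures.
Total across both batches: 27−5=22 detections, 39−18=21 misses.
Subtract the second batch: 22−18=4 detections and 21−9=12 misses.

4 detections and 12 misses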